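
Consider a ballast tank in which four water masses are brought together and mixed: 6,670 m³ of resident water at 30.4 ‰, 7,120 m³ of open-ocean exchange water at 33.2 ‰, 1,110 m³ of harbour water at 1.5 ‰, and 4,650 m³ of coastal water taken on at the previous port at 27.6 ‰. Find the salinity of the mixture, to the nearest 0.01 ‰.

Mass of salt is conserved:
salt = 6,670×30.4 + 7,120×33.2 + 1,110×1.5 + 4,650×27.6 = 202,768 + 236,384 + 1,665 + 128,340 = 569,157
volume = 6,670 + 7,120 + 1,110 + 4,650 = 19,550 m³
S = 569,157 / 19,550 = 29.1129 ‰

29.11 ‰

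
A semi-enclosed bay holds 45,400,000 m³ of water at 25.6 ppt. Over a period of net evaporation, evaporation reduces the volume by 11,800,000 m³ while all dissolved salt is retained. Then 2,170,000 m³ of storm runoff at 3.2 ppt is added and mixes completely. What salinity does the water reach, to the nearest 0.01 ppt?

After evaporation: salt = 45,400,000×25.6 = 1,162,240,000; volume = 45,400,000 − 11,800,000 = 33,600,000 m³
After mixing: salt = 1,162,240,000 + 2,170,000×3.2 = 1,169,184,000; volume = 33,600,000 + 2,170,000 = 35,770,000 m³
S = 1,169,184,000 / 35,770,000 = 32.6862 ppt

32.69 ppt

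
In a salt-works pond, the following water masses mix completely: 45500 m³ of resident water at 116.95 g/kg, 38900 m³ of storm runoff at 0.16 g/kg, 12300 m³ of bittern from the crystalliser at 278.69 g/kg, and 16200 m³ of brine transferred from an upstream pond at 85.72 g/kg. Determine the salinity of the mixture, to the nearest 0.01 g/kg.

Mass of salt is conserved:
salt = 45,500×116.95 + 38,900×0.16 + 12,300×278.69 + 16,200×85.72 = 5,321,225 + 6,224 + 3,427,887 + 1,388,664 = 10,144,000
volume = 45,500 + 38,900 + 12,300 + 16,200 = 112,900 m³
S = 10,144,000 / 112,900 = 89.8494 g/kg

89.85 g/kg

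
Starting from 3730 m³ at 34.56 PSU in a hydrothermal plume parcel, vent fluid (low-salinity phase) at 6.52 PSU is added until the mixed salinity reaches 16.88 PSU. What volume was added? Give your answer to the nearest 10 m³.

6370 m³

Salt balance: 3,730×34.56 + V×6.52 = (3,730+V)×16.88
128,908.8 + 6.52V = 62,962.4 + 16.88V
65,946.4 = 10.36V
V = 6,365.48 m³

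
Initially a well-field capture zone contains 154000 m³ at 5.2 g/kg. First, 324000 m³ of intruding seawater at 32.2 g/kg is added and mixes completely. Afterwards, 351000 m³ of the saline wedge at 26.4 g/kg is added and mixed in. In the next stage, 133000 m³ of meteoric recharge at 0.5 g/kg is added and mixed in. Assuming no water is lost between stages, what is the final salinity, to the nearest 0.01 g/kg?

Weighted by volume,
Initial salt = 154,000×5.2 = 800,800
After stage 1: salt = 800,800 + 324,000×32.2 = 11,233,600; volume = 478,000 m³; S = 23.501 g/kg
After stage 2: salt = 11,233,600 + 351,000×26.4 = 20,500,000; volume = 829,000 m³; S = 24.729 g/kg
After stage 3: salt = 20,500,000 + 133,000×0.5 = 20,566,500; volume = 962,000 m³
S = 20,566,500 / 962,000 = 21.3789 g/kg

21.38 g/kg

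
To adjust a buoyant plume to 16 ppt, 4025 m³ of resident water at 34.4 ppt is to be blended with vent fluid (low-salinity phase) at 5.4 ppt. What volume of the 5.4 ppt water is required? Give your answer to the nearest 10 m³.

6990 m³

Salt balance: 4,025×34.4 + V×5.4 = (4,025+V)×16
138,460 + 5.4V = 64,400 + 16V
74,060 = 10.6V
V = 6,986.79 m³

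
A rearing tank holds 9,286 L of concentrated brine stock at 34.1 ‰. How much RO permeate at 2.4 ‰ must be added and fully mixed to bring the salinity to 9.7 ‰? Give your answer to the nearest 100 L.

Salt balance: 9,286×34.1 + V×2.4 = (9,286+V)×9.7
316,652.6 + 2.4V = 90,074.2 + 9.7V
226,578.4 = 7.3V
V = 31,038.14 L

31000 L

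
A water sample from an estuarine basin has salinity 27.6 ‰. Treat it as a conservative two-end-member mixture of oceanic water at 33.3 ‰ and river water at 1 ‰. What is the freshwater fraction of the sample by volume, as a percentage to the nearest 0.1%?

17.6%

Let f be the freshwater fraction. Salt balance per unit volume:
f×1 + (1−f)×33.3 = 27.6
f = (33.3 − 27.6) / (33.3 − 1) = 5.7/32.3 = 0.1765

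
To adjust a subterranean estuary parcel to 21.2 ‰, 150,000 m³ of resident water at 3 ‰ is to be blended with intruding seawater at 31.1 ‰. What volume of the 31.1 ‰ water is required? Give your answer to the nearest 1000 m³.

Salt balance: 150,000×3 + V×31.1 = (150,000+V)×21.2
450,000 + 31.1V = 3,180,000 + 21.2V
2,730,000 = 9.9V
V = 275,757.58 m³

276000 m³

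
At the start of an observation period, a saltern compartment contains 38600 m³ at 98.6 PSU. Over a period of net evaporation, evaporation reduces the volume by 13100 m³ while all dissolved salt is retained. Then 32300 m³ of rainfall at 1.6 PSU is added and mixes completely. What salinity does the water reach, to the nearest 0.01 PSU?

After evaporation: salt = 38,600×98.6 = 3,805,960; volume = 38,600 − 13,100 = 25,500 m³
After mixing: salt = 3,805,960 + 32,300×1.6 = 3,857,640; volume = 25,500 + 32,300 = 57,800 m³
S = 3,857,640 / 57,800 = 66.7412 PSU

66.74 PSU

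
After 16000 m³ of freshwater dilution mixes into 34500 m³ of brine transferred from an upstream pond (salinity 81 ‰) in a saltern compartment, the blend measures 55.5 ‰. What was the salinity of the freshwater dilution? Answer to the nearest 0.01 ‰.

0.52 ‰

Salt balance: 34,500×81 + 16,000×S = 50,500×55.5
2,794,500 + 16,000·S = 2,802,750
S = (2,802,750 − 2,794,500) / 16,000 = 0.5156 ‰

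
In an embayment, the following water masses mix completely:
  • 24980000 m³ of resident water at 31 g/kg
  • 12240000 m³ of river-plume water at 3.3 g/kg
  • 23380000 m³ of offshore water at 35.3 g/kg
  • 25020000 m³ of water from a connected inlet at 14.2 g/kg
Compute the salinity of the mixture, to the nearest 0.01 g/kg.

Total salt / total volume:
salt = 24,980,000×31 + 12,240,000×3.3 + 23,380,000×35.3 + 25,020,000×14.2 = 774,380,000 + 40,392,000 + 825,314,000 + 355,284,000 = 1,995,370,000
volume = 24,980,000 + 12,240,000 + 23,380,000 + 25,020,000 = 85,620,000 m³
S = 1,995,370,000 / 85,620,000 = 23.305 g/kg

23.30 g/kg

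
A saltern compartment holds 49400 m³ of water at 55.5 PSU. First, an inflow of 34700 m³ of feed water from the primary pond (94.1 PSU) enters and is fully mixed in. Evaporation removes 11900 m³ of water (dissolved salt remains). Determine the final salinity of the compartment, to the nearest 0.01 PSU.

83.20 PSU

After mixing: salt = 49,400×55.5 + 34,700×94.1 = 6,006,970; volume = 84,100 m³
After evaporation: salt unchanged = 6,006,970; volume = 84,100 − 11,900 = 72,200 m³
S = 6,006,970 / 72,200 = 83.199 PSU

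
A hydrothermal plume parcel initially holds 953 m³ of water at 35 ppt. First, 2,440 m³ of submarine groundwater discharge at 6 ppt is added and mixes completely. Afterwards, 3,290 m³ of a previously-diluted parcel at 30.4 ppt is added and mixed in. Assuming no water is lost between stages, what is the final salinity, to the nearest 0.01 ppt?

22.15 ppt

Conserving salt mass:
Initial salt = 953×35 = 33,355
After stage 1: salt = 33,355 + 2,440×6 = 47,995; volume = 3,393 m³; S = 14.145 ppt
After stage 2: salt = 47,995 + 3,290×30.4 = 148,011; volume = 6,683 m³
S = 148,011 / 6,683 = 22.1474 ppt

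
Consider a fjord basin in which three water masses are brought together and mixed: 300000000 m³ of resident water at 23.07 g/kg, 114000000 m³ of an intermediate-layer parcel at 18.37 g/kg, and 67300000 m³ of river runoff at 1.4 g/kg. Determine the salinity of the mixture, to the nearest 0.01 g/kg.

18.93 g/kg

Mass of salt is conserved:
salt = 300,000,000×23.07 + 114,000,000×18.37 + 67,300,000×1.4 = 6,921,000,000 + 2,094,180,000 + 94,220,000 = 9,109,400,000
volume = 300,000,000 + 114,000,000 + 67,300,000 = 481,300,000 m³
S = 9,109,400,000 / 481,300,000 = 18.9267 g/kg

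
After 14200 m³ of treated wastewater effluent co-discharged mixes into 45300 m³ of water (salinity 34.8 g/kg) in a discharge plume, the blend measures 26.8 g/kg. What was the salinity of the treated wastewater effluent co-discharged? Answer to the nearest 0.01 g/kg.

1.28 g/kg

Salt balance: 45,300×34.8 + 14,200×S = 59,500×26.8
1,576,440 + 14,200·S = 1,594,600
S = (1,594,600 − 1,576,440) / 14,200 = 1.2789 g/kg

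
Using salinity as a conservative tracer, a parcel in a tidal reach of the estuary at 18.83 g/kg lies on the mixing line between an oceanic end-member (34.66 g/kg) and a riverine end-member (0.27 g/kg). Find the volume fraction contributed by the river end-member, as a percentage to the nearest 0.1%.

Let f be the freshwater fraction. Salt balance per unit volume:
f×0.27 + (1−f)×34.66 = 18.83
f = (34.66 − 18.83) / (34.66 − 0.27) = 15.83/34.39 = 0.4603

46.0%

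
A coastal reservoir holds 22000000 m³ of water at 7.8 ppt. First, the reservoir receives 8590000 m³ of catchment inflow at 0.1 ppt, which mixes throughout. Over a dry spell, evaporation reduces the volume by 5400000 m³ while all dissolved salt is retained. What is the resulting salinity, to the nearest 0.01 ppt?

After mixing: salt = 22,000,000×7.8 + 8,590,000×0.1 = 172,459,000; volume = 30,590,000 m³
After evaporation: salt unchanged = 172,459,000; volume = 30,590,000 − 5,400,000 = 25,190,000 m³
S = 172,459,000 / 25,190,000 = 6.8463 ppt

6.85 ppt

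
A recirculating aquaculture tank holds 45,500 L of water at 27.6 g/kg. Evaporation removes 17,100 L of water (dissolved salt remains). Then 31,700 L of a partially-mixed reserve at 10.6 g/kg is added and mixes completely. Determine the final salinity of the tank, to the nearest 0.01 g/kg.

After evaporation: salt = 45,500×27.6 = 1,255,800; volume = 45,500 − 17,100 = 28,400 L
After mixing: salt = 1,255,800 + 31,700×10.6 = 1,591,820; volume = 28,400 + 31,700 = 60,100 L
S = 1,591,820 / 60,100 = 26.4862 g/kg

26.49 g/kg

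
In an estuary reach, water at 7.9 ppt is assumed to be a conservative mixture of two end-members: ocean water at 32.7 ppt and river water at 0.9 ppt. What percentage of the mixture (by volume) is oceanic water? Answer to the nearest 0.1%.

22.0%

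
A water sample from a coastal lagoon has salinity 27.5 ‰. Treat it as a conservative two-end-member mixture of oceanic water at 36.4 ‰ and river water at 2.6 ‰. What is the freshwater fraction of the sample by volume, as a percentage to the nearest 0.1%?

26.3%

Let f be the freshwater fraction. Salt balance per unit volume:
f×2.6 + (1−f)×36.4 = 27.5
f = (36.4 − 27.5) / (36.4 − 2.6) = 8.9/33.8 = 0.2633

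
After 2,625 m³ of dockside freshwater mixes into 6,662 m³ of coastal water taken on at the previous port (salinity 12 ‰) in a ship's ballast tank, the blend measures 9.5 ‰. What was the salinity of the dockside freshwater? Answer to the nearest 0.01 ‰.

3.16 ‰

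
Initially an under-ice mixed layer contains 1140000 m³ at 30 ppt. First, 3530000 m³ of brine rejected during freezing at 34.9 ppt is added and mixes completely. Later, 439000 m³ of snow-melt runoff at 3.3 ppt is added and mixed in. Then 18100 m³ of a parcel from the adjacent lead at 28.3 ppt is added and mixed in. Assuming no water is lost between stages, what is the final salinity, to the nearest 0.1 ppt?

Salt balance:
Initial salt = 1,140,000×30 = 34,200,000
After stage 1: salt = 34,200,000 + 3,530,000×34.9 = 157,397,000; volume = 4,670,000 m³; S = 33.704 ppt
After stage 2: salt = 157,397,000 + 439,000×3.3 = 158,845,700; volume = 5,109,000 m³; S = 31.091 ppt
After stage 3: salt = 158,845,700 + 18,100×28.3 = 159,357,930; volume = 5,127,100 m³
S = 159,357,930 / 5,127,100 = 31.0815 ppt

31.1 ppt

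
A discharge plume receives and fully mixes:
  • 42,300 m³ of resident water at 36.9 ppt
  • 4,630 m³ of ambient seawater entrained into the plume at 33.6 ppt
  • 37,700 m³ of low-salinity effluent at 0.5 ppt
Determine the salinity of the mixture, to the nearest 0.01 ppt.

Mass of salt is conserved:
salt = 42,300×36.9 + 4,630×33.6 + 37,700×0.5 = 1,560,870 + 155,568 + 18,850 = 1,735,288
volume = 42,300 + 4,630 + 37,700 = 84,630 m³
S = 1,735,288 / 84,630 = 20.5044 ppt

20.50 ppt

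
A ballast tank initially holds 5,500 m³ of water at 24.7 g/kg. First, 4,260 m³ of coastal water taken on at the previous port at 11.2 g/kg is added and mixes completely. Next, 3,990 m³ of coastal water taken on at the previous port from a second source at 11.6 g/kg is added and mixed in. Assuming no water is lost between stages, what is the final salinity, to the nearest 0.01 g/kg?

16.72 g/kg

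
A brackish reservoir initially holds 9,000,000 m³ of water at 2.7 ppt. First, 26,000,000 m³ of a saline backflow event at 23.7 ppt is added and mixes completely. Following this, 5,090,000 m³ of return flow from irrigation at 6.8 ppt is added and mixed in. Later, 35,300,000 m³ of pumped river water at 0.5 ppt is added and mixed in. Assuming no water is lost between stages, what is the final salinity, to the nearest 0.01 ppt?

9.19 ppt

Total salt / total volume:
Initial salt = 9,000,000×2.7 = 24,300,000
After stage 1: salt = 24,300,000 + 26,000,000×23.7 = 640,500,000; volume = 35,000,000 m³; S = 18.3 ppt
After stage 2: salt = 640,500,000 + 5,090,000×6.8 = 675,112,000; volume = 40,090,000 m³; S = 16.84 ppt
After stage 3: salt = 675,112,000 + 35,300,000×0.5 = 692,762,000; volume = 75,390,000 m³
S = 692,762,000 / 75,390,000 = 9.189 ppt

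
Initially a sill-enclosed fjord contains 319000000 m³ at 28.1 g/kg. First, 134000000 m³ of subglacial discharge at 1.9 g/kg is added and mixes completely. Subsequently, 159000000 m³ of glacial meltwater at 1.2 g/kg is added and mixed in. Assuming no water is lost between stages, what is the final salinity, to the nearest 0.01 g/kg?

By conservation of dissolved salt,
Initial salt = 319,000,000×28.1 = 8,963,900,000
After stage 1: salt = 8,963,900,000 + 134,000,000×1.9 = 9,218,500,000; volume = 453,000,000 m³; S = 20.35 g/kg
After stage 2: salt = 9,218,500,000 + 159,000,000×1.2 = 9,409,300,000; volume = 612,000,000 m³
S = 9,409,300,000 / 612,000,000 = 15.3747 g/kg

15.37 g/kg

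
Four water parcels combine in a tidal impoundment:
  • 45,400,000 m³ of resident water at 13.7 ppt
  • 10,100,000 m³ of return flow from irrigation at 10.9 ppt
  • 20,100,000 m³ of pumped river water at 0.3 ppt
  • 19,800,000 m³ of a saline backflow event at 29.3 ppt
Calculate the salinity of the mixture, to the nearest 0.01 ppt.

13.82 ppt

Weighted by volume,
salt = 45,400,000×13.7 + 10,100,000×10.9 + 20,100,000×0.3 + 19,800,000×29.3 = 621,980,000 + 110,090,000 + 6,030,000 + 580,140,000 = 1,318,240,000
volume = 45,400,000 + 10,100,000 + 20,100,000 + 19,800,000 = 95,400,000 m³
S = 1,318,240,000 / 95,400,000 = 13.818 ppt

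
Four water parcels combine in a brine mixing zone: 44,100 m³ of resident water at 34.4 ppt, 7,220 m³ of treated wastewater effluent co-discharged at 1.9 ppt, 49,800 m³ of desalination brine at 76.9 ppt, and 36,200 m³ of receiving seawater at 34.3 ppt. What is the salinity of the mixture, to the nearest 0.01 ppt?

48.08 ppt

Mass of salt is conserved:
salt = 44,100×34.4 + 7,220×1.9 + 49,800×76.9 + 36,200×34.3 = 1,517,040 + 13,718 + 3,829,620 + 1,241,660 = 6,602,038
volume = 44,100 + 7,220 + 49,800 + 36,200 = 137,320 m³
S = 6,602,038 / 137,320 = 48.0778 ppt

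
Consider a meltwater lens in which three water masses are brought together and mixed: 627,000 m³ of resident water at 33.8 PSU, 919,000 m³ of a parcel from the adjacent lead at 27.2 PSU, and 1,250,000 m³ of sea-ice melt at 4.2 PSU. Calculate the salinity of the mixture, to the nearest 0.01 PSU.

18.40 PSU

Salt balance:
salt = 627,000×33.8 + 919,000×27.2 + 1,250,000×4.2 = 21,192,600 + 24,996,800 + 5,250,000 = 51,439,400
volume = 627,000 + 919,000 + 1,250,000 = 2,796,000 m³
S = 51,439,400 / 2,796,000 = 18.3975 PSU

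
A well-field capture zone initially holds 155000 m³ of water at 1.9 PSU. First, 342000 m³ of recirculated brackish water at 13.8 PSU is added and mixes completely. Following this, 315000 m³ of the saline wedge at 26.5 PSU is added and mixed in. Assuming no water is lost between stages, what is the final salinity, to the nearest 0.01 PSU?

16.46 PSU

Weighted by volume,
Initial salt = 155,000×1.9 = 294,500
After stage 1: salt = 294,500 + 342,000×13.8 = 5,014,100; volume = 497,000 m³; S = 10.089 PSU
After stage 2: salt = 5,014,100 + 315,000×26.5 = 13,361,600; volume = 812,000 m³
S = 13,361,600 / 812,000 = 16.4552 PSU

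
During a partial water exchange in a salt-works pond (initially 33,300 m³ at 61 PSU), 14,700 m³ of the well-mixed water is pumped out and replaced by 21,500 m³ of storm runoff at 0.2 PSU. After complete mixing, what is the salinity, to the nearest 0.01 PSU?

28.40 PSU

Remaining after removal: 18,600 m³ at 61 PSU (salt = 1,134,600)
After addition: salt = 1,134,600 + 21,500×0.2 = 1,138,900; volume = 40,100 m³
S = 1,138,900 / 40,100 = 28.4015 PSU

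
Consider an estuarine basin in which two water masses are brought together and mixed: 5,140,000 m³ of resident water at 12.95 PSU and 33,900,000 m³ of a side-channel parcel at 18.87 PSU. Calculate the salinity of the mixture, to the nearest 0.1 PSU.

18.1 PSU

Conserving salt mass:
salt = 5,140,000×12.95 + 33,900,000×18.87 = 66,563,000 + 639,693,000 = 706,256,000
volume = 5,140,000 + 33,900,000 = 39,040,000 m³
S = 706,256,000 / 39,040,000 = 18.091 PSU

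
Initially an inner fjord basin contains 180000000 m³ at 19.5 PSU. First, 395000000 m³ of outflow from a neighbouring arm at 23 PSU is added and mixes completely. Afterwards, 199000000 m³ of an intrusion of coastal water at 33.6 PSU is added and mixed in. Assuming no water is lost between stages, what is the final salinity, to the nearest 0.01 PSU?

Weighted by volume,
Initial salt = 180,000,000×19.5 = 3,510,000,000
After stage 1: salt = 3,510,000,000 + 395,000,000×23 = 12,595,000,000; volume = 575,000,000 m³; S = 21.904 PSU
After stage 2: salt = 12,595,000,000 + 199,000,000×33.6 = 19,281,400,000; volume = 774,000,000 m³
S = 19,281,400,000 / 774,000,000 = 24.9114 PSU

24.91 PSU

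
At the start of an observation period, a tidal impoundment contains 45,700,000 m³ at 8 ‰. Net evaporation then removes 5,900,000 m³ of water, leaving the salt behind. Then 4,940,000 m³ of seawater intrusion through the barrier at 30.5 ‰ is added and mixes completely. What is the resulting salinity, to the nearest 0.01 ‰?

11.54 ‰

After evaporation: salt = 45,700,000×8 = 365,600,000; volume = 45,700,000 − 5,900,000 = 39,800,000 m³
After mixing: salt = 365,600,000 + 4,940,000×30.5 = 516,270,000; volume = 39,800,000 + 4,940,000 = 44,740,000 m³
S = 516,270,000 / 44,740,000 = 11.5393 ‰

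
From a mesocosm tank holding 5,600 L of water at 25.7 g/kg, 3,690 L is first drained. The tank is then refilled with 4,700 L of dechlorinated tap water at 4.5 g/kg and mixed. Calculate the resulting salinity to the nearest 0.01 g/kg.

Remaining after removal: 1,910 L at 25.7 g/kg (salt = 49,087)
After addition: salt = 49,087 + 4,700×4.5 = 70,237; volume = 6,610 L
S = 70,237 / 6,610 = 10.6259 g/kg

10.63 g/kg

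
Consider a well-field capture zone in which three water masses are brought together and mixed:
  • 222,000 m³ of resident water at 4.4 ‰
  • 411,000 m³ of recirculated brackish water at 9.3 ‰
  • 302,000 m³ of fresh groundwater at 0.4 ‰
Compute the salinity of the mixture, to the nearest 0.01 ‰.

5.26 ‰

Weighted by volume,
salt = 222,000×4.4 + 411,000×9.3 + 302,000×0.4 = 976,800 + 3,822,300 + 120,800 = 4,919,900
volume = 222,000 + 411,000 + 302,000 = 935,000 m³
S = 4,919,900 / 935,000 = 5.2619 ‰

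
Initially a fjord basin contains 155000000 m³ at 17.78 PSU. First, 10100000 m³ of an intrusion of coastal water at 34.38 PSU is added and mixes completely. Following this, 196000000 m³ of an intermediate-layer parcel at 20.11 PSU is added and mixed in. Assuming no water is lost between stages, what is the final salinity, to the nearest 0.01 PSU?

19.51 PSU

By conservation of dissolved salt,
Initial salt = 155,000,000×17.78 = 2,755,900,000
After stage 1: salt = 2,755,900,000 + 10,100,000×34.38 = 3,103,138,000; volume = 165,100,000 m³; S = 18.796 PSU
After stage 2: salt = 3,103,138,000 + 196,000,000×20.11 = 7,044,698,000; volume = 361,100,000 m³
S = 7,044,698,000 / 361,100,000 = 19.509 PSU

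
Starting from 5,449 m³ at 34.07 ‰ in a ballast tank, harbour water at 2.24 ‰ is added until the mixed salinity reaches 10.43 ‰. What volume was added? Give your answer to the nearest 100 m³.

Salt balance: 5,449×34.07 + V×2.24 = (5,449+V)×10.43
185,647.43 + 2.24V = 56,833.07 + 10.43V
128,814.36 = 8.19V
V = 15,728.25 m³

15700 m³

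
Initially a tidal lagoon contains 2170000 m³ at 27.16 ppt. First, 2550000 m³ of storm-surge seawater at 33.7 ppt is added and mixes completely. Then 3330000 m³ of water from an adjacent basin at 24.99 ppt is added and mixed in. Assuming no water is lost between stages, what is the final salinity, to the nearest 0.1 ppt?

28.3 ppt

Conserving salt mass:
Initial salt = 2,170,000×27.16 = 58,937,200
After stage 1: salt = 58,937,200 + 2,550,000×33.7 = 144,872,200; volume = 4,720,000 m³; S = 30.693 ppt
After stage 2: salt = 144,872,200 + 3,330,000×24.99 = 228,088,900; volume = 8,050,000 m³
S = 228,088,900 / 8,050,000 = 28.334 ppt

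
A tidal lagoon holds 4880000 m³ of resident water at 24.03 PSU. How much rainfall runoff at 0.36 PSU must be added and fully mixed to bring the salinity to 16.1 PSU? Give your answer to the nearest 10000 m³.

2460000 m³

Salt balance: 4,880,000×24.03 + V×0.36 = (4,880,000+V)×16.1
117,266,400 + 0.36V = 78,568,000 + 16.1V
38,698,400 = 15.74V
V = 2,458,602.29 m³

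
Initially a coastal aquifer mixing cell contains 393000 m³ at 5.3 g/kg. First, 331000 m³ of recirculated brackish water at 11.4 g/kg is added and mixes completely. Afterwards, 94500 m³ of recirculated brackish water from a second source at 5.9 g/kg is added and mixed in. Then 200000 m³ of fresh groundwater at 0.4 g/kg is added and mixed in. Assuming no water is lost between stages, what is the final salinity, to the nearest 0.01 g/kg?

6.38 g/kg

Total salt / total volume:
Initial salt = 393,000×5.3 = 2,082,900
After stage 1: salt = 2,082,900 + 331,000×11.4 = 5,856,300; volume = 724,000 m³; S = 8.089 g/kg
After stage 2: salt = 5,856,300 + 94,500×5.9 = 6,413,850; volume = 818,500 m³; S = 7.836 g/kg
After stage 3: salt = 6,413,850 + 200,000×0.4 = 6,493,850; volume = 1,018,500 m³
S = 6,493,850 / 1,018,500 = 6.3759 g/kg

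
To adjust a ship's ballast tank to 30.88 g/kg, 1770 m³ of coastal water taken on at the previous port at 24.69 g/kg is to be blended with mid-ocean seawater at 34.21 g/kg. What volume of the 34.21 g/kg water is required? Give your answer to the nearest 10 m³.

Salt balance: 1,770×24.69 + V×34.21 = (1,770+V)×30.88
43,701.3 + 34.21V = 54,657.6 + 30.88V
10,956.3 = 3.33V
V = 3,290.18 m³

3290 m³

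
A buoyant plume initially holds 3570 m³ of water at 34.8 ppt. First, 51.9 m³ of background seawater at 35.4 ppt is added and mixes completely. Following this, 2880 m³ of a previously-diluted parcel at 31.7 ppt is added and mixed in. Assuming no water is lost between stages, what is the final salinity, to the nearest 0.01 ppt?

By conservation of dissolved salt,
Initial salt = 3,570×34.8 = 124,236
After stage 1: salt = 124,236 + 51.9×35.4 = 126,073.26; volume = 3,621.9 m³; S = 34.809 ppt
After stage 2: salt = 126,073.26 + 2,880×31.7 = 217,369.26; volume = 6,501.9 m³
S = 217,369.26 / 6,501.9 = 33.4317 ppt

33.43 ppt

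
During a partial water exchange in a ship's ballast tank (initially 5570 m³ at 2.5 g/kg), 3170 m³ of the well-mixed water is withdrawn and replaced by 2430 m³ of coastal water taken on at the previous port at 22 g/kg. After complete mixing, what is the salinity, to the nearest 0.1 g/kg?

Remaining after removal: 2,400 m³ at 2.5 g/kg (salt = 6,000)
After addition: salt = 6,000 + 2,430×22 = 59,460; volume = 4,830 m³
S = 59,460 / 4,830 = 12.3106 g/kg

12.3 g/kg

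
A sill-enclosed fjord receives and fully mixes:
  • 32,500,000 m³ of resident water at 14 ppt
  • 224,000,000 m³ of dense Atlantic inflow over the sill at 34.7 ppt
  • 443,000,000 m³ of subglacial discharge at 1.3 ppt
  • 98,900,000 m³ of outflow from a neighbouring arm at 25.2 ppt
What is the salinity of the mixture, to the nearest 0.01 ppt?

Conserving salt mass:
salt = 32,500,000×14 + 224,000,000×34.7 + 443,000,000×1.3 + 98,900,000×25.2 = 455,000,000 + 7,772,800,000 + 575,900,000 + 2,492,280,000 = 11,295,980,000
volume = 32,500,000 + 224,000,000 + 443,000,000 + 98,900,000 = 798,400,000 m³
S = 11,295,980,000 / 798,400,000 = 14.1483 ppt

14.15 ppt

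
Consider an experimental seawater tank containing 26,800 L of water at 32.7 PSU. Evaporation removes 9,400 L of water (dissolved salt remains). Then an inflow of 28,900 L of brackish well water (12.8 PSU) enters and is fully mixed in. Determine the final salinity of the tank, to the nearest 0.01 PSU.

26.92 PSU

After evaporation: salt = 26,800×32.7 = 876,360; volume = 26,800 − 9,400 = 17,400 L
After mixing: salt = 876,360 + 28,900×12.8 = 1,246,280; volume = 17,400 + 28,900 = 46,300 L
S = 1,246,280 / 46,300 = 26.9175 PSU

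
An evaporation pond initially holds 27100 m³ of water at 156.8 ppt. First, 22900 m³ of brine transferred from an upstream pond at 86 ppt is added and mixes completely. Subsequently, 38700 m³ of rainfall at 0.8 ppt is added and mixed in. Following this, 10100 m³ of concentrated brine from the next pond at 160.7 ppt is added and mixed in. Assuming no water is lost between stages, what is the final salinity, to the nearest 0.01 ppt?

79.68 ppt

Mass of salt is conserved:
Initial salt = 27,100×156.8 = 4,249,280
After stage 1: salt = 4,249,280 + 22,900×86 = 6,218,680; volume = 50,000 m³; S = 124.374 ppt
After stage 2: salt = 6,218,680 + 38,700×0.8 = 6,249,640; volume = 88,700 m³; S = 70.458 ppt
After stage 3: salt = 6,249,640 + 10,100×160.7 = 7,872,710; volume = 98,800 m³
S = 7,872,710 / 98,800 = 79.6833 ppt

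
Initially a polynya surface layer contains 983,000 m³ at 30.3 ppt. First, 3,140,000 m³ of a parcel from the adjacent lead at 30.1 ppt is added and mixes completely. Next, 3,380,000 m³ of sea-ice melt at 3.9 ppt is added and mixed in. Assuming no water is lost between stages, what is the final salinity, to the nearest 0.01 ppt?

By conservation of dissolved salt,
Initial salt = 983,000×30.3 = 29,784,900
After stage 1: salt = 29,784,900 + 3,140,000×30.1 = 124,298,900; volume = 4,123,000 m³; S = 30.148 ppt
After stage 2: salt = 124,298,900 + 3,380,000×3.9 = 137,480,900; volume = 7,503,000 m³
S = 137,480,900 / 7,503,000 = 18.3235 ppt

18.32 ppt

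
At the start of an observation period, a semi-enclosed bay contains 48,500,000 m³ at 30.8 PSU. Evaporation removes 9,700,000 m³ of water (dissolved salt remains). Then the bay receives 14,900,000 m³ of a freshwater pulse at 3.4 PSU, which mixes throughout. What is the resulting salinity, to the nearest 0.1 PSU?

After evaporation: salt = 48,500,000×30.8 = 1,493,800,000; volume = 48,500,000 − 9,700,000 = 38,800,000 m³
After mixing: salt = 1,493,800,000 + 14,900,000×3.4 = 1,544,460,000; volume = 38,800,000 + 14,900,000 = 53,700,000 m³
S = 1,544,460,000 / 53,700,000 = 28.7609 PSU

28.8 PSU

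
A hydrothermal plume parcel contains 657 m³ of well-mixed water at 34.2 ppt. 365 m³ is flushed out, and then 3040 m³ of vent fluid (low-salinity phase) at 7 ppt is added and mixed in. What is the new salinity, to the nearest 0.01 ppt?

9.38 ppt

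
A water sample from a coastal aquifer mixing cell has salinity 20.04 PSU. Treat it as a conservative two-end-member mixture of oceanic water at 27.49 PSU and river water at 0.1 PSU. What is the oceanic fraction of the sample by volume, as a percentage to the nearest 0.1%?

72.8%

Let g be the oceanic fraction. Salt balance per unit volume:
g×27.49 + (1−g)×0.1 = 20.04
g = (20.04 − 0.1) / (27.49 − 0.1) = 19.94/27.39 = 0.728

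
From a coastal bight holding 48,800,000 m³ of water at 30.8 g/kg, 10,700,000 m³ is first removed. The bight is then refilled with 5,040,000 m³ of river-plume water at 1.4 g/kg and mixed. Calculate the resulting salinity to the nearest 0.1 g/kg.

Remaining after removal: 38,100,000 m³ at 30.8 g/kg (salt = 1,173,480,000)
After addition: salt = 1,173,480,000 + 5,040,000×1.4 = 1,180,536,000; volume = 43,140,000 m³
S = 1,180,536,000 / 43,140,000 = 27.3652 g/kg

27.4 g/kg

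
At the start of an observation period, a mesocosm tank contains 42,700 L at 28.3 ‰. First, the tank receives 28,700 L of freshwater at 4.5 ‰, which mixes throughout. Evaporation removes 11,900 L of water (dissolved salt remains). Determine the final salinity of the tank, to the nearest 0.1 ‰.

After mixing: salt = 42,700×28.3 + 28,700×4.5 = 1,337,560; volume = 71,400 L
After evaporation: salt unchanged = 1,337,560; volume = 71,400 − 11,900 = 59,500 L
S = 1,337,560 / 59,500 = 22.48 ‰

22.5 ‰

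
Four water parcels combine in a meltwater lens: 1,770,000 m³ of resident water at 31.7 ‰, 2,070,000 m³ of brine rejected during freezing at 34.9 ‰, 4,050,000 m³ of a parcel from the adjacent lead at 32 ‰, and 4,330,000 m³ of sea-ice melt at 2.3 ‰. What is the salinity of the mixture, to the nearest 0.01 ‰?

21.92 ‰

Conserving salt mass:
salt = 1,770,000×31.7 + 2,070,000×34.9 + 4,050,000×32 + 4,330,000×2.3 = 56,109,000 + 72,243,000 + 129,600,000 + 9,959,000 = 267,911,000
volume = 1,770,000 + 2,070,000 + 4,050,000 + 4,330,000 = 12,220,000 m³
S = 267,911,000 / 12,220,000 = 21.924 ‰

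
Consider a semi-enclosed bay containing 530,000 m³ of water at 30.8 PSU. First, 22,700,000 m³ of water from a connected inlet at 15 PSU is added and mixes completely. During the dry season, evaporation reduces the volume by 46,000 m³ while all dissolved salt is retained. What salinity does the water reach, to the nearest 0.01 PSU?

15.39 PSU

After mixing: salt = 530,000×30.8 + 22,700,000×15 = 356,824,000; volume = 23,230,000 m³
After evaporation: salt unchanged = 356,824,000; volume = 23,230,000 − 46,000 = 23,184,000 m³
S = 356,824,000 / 23,184,000 = 15.391 PSU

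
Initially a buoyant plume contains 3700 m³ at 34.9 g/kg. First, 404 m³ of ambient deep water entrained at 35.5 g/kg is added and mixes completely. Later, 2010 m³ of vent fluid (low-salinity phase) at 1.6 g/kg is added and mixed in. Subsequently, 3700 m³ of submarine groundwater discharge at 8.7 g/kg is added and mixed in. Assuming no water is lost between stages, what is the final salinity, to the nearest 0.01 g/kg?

18.23 g/kg

By conservation of dissolved salt,
Initial salt = 3,700×34.9 = 129,130
After stage 1: salt = 129,130 + 404×35.5 = 143,472; volume = 4,104 m³; S = 34.959 g/kg
After stage 2: salt = 143,472 + 2,010×1.6 = 146,688; volume = 6,114 m³; S = 23.992 g/kg
After stage 3: salt = 146,688 + 3,700×8.7 = 178,878; volume = 9,814 m³
S = 178,878 / 9,814 = 18.2268 g/kg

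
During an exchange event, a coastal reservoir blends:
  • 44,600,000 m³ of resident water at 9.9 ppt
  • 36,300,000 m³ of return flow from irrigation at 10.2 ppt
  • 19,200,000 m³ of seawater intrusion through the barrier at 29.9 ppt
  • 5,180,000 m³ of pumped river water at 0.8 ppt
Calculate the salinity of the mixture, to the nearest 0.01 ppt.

13.20 ppt

Salt balance:
salt = 44,600,000×9.9 + 36,300,000×10.2 + 19,200,000×29.9 + 5,180,000×0.8 = 441,540,000 + 370,260,000 + 574,080,000 + 4,144,000 = 1,390,024,000
volume = 44,600,000 + 36,300,000 + 19,200,000 + 5,180,000 = 105,280,000 m³
S = 1,390,024,000 / 105,280,000 = 13.2031 ppt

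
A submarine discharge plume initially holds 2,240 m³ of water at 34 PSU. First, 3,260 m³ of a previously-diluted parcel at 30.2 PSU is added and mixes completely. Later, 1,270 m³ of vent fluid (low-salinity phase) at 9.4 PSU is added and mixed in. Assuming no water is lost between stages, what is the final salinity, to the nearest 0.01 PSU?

27.56 PSU

Conserving salt mass:
Initial salt = 2,240×34 = 76,160
After stage 1: salt = 76,160 + 3,260×30.2 = 174,612; volume = 5,500 m³; S = 31.748 PSU
After stage 2: salt = 174,612 + 1,270×9.4 = 186,550; volume = 6,770 m³
S = 186,550 / 6,770 = 27.5554 PSU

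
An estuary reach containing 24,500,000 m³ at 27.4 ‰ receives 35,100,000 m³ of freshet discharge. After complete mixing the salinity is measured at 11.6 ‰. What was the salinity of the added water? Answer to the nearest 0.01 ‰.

0.57 ‰

Salt balance: 24,500,000×27.4 + 35,100,000×S = 59,600,000×11.6
671,300,000 + 35,100,000·S = 691,360,000
S = (691,360,000 − 671,300,000) / 35,100,000 = 0.5715 ‰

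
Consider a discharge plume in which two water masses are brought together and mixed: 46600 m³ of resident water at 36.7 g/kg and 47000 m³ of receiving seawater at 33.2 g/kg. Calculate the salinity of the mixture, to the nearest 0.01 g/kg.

34.94 g/kg

By conservation of dissolved salt,
salt = 46,600×36.7 + 47,000×33.2 = 1,710,220 + 1,560,400 = 3,270,620
volume = 46,600 + 47,000 = 93,600 m³
S = 3,270,620 / 93,600 = 34.9425 g/kg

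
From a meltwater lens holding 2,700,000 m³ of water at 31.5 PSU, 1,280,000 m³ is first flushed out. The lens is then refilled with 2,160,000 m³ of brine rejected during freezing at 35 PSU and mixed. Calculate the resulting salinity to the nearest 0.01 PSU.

33.61 PSU

Remaining after removal: 1,420,000 m³ at 31.5 PSU (salt = 44,730,000)
After addition: salt = 44,730,000 + 2,160,000×35 = 120,330,000; volume = 3,580,000 m³
S = 120,330,000 / 3,580,000 = 33.6117 PSU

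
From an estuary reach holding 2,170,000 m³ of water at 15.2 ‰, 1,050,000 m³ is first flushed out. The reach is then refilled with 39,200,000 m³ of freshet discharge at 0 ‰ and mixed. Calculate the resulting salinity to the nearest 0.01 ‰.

0.42 ‰

Remaining after removal: 1,120,000 m³ at 15.2 ‰ (salt = 17,024,000)
After addition: salt = 17,024,000 + 39,200,000×0 = 17,024,000; volume = 40,320,000 m³
S = 17,024,000 / 40,320,000 = 0.4222 ‰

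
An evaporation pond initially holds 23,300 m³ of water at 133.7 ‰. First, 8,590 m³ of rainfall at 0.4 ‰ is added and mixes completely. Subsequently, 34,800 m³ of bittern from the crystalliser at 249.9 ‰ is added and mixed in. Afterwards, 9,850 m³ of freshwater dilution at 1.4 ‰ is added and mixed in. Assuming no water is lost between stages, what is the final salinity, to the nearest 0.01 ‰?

154.55 ‰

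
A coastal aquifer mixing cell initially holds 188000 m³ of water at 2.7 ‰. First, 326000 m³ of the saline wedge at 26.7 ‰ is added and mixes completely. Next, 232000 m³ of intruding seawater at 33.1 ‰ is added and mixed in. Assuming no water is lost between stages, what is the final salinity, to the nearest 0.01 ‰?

Mass of salt is conserved:
Initial salt = 188,000×2.7 = 507,600
After stage 1: salt = 507,600 + 326,000×26.7 = 9,211,800; volume = 514,000 m³; S = 17.922 ‰
After stage 2: salt = 9,211,800 + 232,000×33.1 = 16,891,000; volume = 746,000 m³
S = 16,891,000 / 746,000 = 22.6421 ‰

22.64 ‰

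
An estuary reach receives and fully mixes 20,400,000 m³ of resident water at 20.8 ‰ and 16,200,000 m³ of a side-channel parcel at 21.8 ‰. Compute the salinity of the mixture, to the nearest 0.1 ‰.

Salt balance:
salt = 20,400,000×20.8 + 16,200,000×21.8 = 424,320,000 + 353,160,000 = 777,480,000
volume = 20,400,000 + 16,200,000 = 36,600,000 m³
S = 777,480,000 / 36,600,000 = 21.243 ‰

21.2 ‰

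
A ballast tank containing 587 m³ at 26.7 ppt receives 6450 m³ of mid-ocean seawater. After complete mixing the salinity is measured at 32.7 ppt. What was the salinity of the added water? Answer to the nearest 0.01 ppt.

Salt balance: 587×26.7 + 6,450×S = 7,037×32.7
15,672.9 + 6,450·S = 230,109.9
S = (230,109.9 − 15,672.9) / 6,450 = 33.246 ppt

33.25 ppt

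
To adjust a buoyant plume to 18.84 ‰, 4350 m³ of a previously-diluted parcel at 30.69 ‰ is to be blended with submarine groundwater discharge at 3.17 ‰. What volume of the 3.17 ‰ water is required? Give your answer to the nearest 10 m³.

3290 m³

Salt balance: 4,350×30.69 + V×3.17 = (4,350+V)×18.84
133,501.5 + 3.17V = 81,954 + 18.84V
51,547.5 = 15.67V
V = 3,289.57 m³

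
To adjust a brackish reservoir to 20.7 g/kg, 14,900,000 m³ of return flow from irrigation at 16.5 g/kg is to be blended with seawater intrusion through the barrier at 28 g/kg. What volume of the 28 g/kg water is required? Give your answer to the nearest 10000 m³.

Salt balance: 14,900,000×16.5 + V×28 = (14,900,000+V)×20.7
245,850,000 + 28V = 308,430,000 + 20.7V
62,580,000 = 7.3V
V = 8,572,602.74 m³

8570000 m³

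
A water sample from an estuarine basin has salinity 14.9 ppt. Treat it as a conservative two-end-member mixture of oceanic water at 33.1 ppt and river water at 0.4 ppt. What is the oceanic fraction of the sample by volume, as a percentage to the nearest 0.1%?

Let g be the oceanic fraction. Salt balance per unit volume:
g×33.1 + (1−g)×0.4 = 14.9
g = (14.9 − 0.4) / (33.1 − 0.4) = 14.5/32.7 = 0.4434

44.3%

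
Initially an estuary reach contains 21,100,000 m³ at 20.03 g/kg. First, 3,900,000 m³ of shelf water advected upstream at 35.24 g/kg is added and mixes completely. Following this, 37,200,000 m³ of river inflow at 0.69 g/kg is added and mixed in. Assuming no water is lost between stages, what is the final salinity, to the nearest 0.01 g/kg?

Weighted by volume,
Initial salt = 21,100,000×20.03 = 422,633,000
After stage 1: salt = 422,633,000 + 3,900,000×35.24 = 560,069,000; volume = 25,000,000 m³; S = 22.403 g/kg
After stage 2: salt = 560,069,000 + 37,200,000×0.69 = 585,737,000; volume = 62,200,000 m³
S = 585,737,000 / 62,200,000 = 9.417 g/kg

9.42 g/kg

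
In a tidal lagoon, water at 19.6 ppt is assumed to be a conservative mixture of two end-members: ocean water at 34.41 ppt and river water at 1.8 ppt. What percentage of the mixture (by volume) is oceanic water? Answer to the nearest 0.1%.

54.6%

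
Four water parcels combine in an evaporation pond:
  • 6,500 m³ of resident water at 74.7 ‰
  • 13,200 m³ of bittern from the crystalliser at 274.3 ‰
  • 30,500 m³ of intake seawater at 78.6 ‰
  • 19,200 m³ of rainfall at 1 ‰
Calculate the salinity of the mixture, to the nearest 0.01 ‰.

93.99 ‰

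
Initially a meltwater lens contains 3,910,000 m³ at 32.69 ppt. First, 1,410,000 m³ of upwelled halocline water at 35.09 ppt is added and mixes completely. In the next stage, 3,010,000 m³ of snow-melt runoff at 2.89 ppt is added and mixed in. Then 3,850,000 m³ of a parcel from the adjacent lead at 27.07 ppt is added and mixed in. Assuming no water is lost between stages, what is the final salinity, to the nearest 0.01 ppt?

23.83 ppt

Conserving salt mass:
Initial salt = 3,910,000×32.69 = 127,817,900
After stage 1: salt = 127,817,900 + 1,410,000×35.09 = 177,294,800; volume = 5,320,000 m³; S = 33.326 ppt
After stage 2: salt = 177,294,800 + 3,010,000×2.89 = 185,993,700; volume = 8,330,000 m³; S = 22.328 ppt
After stage 3: salt = 185,993,700 + 3,850,000×27.07 = 290,213,200; volume = 12,180,000 m³
S = 290,213,200 / 12,180,000 = 23.827 ppt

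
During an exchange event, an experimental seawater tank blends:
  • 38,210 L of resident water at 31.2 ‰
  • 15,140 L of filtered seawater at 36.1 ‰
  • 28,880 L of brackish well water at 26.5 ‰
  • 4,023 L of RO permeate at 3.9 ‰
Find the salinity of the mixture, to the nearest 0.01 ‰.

Salt balance:
salt = 38,210×31.2 + 15,140×36.1 + 28,880×26.5 + 4,023×3.9 = 1,192,152 + 546,554 + 765,320 + 15,689.7 = 2,519,715.7
volume = 38,210 + 15,140 + 28,880 + 4,023 = 86,253 L
S = 2,519,715.7 / 86,253 = 29.2131 ‰

29.21 ‰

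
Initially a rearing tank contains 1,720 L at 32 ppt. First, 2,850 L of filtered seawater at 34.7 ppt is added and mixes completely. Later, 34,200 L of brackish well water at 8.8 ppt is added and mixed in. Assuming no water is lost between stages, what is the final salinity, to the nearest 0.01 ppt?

Conserving salt mass:
Initial salt = 1,720×32 = 55,040
After stage 1: salt = 55,040 + 2,850×34.7 = 153,935; volume = 4,570 L; S = 33.684 ppt
After stage 2: salt = 153,935 + 34,200×8.8 = 454,895; volume = 38,770 L
S = 454,895 / 38,770 = 11.7332 ppt

11.73 ppt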